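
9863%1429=1289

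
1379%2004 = 1379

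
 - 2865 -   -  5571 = 2706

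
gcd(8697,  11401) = 13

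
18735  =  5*3747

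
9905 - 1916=7989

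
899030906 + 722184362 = 1621215268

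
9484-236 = 9248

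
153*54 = 8262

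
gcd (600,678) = 6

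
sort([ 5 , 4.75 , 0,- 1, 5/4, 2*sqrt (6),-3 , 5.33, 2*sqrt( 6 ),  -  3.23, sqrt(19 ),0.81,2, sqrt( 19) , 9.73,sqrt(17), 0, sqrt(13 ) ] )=[ - 3.23, - 3, - 1,0, 0, 0.81, 5/4,2 , sqrt(13), sqrt( 17),sqrt (19),sqrt(19 ),4.75, 2*sqrt(6), 2 * sqrt(6),5, 5.33, 9.73] 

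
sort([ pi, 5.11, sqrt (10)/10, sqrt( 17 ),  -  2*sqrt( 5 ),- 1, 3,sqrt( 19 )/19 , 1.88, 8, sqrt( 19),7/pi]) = [ - 2*sqrt( 5), - 1, sqrt( 19)/19,sqrt( 10 ) /10, 1.88,7/pi, 3, pi,sqrt ( 17 ),sqrt( 19), 5.11,8] 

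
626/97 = 626/97 = 6.45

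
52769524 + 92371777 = 145141301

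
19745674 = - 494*(- 39971)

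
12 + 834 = 846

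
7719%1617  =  1251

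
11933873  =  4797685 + 7136188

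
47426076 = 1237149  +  46188927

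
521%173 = 2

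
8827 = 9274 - 447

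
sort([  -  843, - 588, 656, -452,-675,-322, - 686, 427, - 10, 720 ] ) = [-843,  -  686, - 675, - 588 , - 452, - 322, -10,427, 656, 720]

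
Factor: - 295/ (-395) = 59/79 = 59^1 * 79^(-1)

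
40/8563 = 40/8563 = 0.00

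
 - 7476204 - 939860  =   - 8416064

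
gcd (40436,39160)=44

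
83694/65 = 6438/5=1287.60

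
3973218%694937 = 498533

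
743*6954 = 5166822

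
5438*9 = 48942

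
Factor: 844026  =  2^1*3^1*41^1*47^1*73^1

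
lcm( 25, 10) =50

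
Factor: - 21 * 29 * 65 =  - 39585 = - 3^1*5^1*7^1* 13^1*29^1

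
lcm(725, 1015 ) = 5075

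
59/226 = 59/226 = 0.26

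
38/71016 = 19/35508  =  0.00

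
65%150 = 65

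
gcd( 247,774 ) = 1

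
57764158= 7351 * 7858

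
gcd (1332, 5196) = 12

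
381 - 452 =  - 71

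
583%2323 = 583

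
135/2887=135/2887 = 0.05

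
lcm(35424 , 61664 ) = 1664928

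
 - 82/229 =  - 82/229 = - 0.36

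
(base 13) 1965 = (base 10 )3801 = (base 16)ED9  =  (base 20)9A1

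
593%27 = 26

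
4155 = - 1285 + 5440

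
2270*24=54480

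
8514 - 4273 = 4241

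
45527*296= 13475992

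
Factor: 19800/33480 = 3^( - 1 )*5^1*11^1*31^( - 1 ) = 55/93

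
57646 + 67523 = 125169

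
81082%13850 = 11832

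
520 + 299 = 819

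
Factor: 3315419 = 31^1*106949^1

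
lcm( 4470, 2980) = 8940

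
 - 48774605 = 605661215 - 654435820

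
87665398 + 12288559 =99953957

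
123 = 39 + 84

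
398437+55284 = 453721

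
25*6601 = 165025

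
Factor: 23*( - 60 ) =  - 2^2*3^1*5^1*23^1=- 1380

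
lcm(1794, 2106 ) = 48438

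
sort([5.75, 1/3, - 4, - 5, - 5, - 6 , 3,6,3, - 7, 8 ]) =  [ - 7, - 6 , - 5, - 5, - 4, 1/3, 3, 3 , 5.75, 6, 8 ]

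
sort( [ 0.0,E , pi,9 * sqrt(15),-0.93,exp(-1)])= [-0.93,0.0,exp( - 1),E,pi, 9*sqrt(15)]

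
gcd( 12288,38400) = 1536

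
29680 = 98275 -68595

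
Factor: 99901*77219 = 37^1 * 2087^1*  99901^1 = 7714255319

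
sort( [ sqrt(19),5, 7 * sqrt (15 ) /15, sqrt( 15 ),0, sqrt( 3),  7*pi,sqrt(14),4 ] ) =[0,sqrt(3 ),7*  sqrt(15)/15, sqrt(14 ),sqrt ( 15),4, sqrt (19 ) , 5, 7*pi ] 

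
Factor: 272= 2^4*17^1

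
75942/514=37971/257 = 147.75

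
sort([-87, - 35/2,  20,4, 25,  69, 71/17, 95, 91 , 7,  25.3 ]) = [ - 87, - 35/2, 4, 71/17, 7,20, 25, 25.3, 69 , 91,95] 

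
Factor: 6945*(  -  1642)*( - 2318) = 2^2*3^1*5^1 * 19^1*61^1 * 463^1 * 821^1  =  26433753420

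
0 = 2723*0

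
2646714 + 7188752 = 9835466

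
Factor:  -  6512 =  - 2^4*11^1*37^1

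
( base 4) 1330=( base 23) 59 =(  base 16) 7C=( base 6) 324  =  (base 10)124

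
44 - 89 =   -  45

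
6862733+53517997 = 60380730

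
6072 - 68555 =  - 62483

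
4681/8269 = 4681/8269   =  0.57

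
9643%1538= 415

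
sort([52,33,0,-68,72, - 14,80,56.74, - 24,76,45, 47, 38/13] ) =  [-68, - 24, - 14,0,38/13,33, 45, 47,  52,56.74, 72, 76,80]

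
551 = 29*19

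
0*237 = 0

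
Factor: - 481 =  - 13^1 * 37^1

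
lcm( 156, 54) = 1404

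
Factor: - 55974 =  - 2^1*3^1*19^1*491^1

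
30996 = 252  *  123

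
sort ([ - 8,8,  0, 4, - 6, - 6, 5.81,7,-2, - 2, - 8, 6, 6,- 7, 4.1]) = [ - 8,- 8,  -  7, - 6, - 6, - 2 , - 2,0,  4, 4.1, 5.81,6, 6, 7,8] 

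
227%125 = 102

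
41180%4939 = 1668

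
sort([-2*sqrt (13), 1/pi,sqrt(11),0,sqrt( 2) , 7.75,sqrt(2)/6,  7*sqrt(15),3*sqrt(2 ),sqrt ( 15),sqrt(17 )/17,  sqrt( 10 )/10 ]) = [ - 2*sqrt ( 13),0,sqrt( 2)/6,sqrt(17)/17,sqrt(10)/10,1/pi,sqrt(2), sqrt (11),  sqrt( 15), 3*  sqrt (2), 7.75,7*sqrt(15)]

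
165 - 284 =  - 119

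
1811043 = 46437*39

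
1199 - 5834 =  - 4635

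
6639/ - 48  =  -139 +11/16 = -138.31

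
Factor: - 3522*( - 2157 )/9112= 3798477/4556 = 2^ ( - 2)*  3^2*17^(-1)*67^( - 1 )*587^1 * 719^1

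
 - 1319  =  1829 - 3148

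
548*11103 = 6084444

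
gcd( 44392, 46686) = 62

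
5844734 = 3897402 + 1947332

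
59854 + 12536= 72390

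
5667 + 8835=14502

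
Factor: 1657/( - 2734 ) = -2^( -1) *1367^( - 1 ) * 1657^1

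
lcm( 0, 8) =0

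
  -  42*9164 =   -  384888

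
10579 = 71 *149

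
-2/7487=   -  1 + 7485/7487= -0.00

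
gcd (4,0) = 4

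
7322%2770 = 1782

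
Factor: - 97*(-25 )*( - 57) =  - 138225 = - 3^1*5^2*19^1*97^1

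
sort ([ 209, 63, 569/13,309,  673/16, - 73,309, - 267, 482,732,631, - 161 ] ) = [ - 267 , - 161, - 73, 673/16,569/13, 63,  209,309, 309,  482,631  ,  732 ] 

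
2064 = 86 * 24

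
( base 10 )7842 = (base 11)598A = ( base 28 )A02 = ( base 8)17242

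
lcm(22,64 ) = 704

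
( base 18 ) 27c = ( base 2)1100010010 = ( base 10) 786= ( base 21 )1g9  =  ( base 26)146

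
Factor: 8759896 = 2^3*17^1*41^1*1571^1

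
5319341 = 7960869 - 2641528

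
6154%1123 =539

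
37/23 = 37/23 =1.61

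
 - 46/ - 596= 23/298=0.08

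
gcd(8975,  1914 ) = 1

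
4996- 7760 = - 2764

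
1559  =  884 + 675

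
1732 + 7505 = 9237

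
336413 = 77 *4369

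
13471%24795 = 13471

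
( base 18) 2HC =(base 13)594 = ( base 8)1706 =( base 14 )4D0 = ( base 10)966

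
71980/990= 72 + 70/99 = 72.71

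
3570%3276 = 294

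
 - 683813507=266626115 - 950439622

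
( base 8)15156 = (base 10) 6766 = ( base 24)bhm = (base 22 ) dlc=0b1101001101110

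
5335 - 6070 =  - 735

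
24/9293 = 24/9293= 0.00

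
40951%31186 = 9765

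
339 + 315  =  654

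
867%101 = 59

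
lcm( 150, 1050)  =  1050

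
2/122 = 1/61=0.02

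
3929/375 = 3929/375 = 10.48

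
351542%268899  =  82643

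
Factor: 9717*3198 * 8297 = 2^1*3^2*13^1*41^2*79^1*8297^1=   257828992902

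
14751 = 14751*1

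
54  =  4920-4866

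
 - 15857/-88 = 15857/88 = 180.19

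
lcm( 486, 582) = 47142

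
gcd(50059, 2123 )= 1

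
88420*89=7869380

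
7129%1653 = 517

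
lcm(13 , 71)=923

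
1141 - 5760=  - 4619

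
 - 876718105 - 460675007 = -1337393112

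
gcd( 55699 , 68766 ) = 73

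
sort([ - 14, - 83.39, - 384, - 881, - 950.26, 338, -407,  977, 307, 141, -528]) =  [ - 950.26 , - 881, - 528, - 407, -384, -83.39, - 14, 141 , 307 , 338, 977]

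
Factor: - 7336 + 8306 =970 = 2^1*5^1 *97^1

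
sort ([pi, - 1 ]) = [ - 1,  pi]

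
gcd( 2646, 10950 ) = 6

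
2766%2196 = 570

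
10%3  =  1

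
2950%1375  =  200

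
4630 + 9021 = 13651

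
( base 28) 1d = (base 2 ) 101001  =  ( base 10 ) 41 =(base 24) 1H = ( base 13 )32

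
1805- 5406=  -  3601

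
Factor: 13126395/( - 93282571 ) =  - 3^1 * 5^1*19^(-1 ) * 43^1*47^1 *433^1*4909609^( - 1 ) 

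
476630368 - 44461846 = 432168522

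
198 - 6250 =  - 6052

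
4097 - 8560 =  - 4463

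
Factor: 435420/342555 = 2^2*3^1*59^1*557^(- 1) = 708/557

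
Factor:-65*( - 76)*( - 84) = -2^4*3^1*5^1*7^1*13^1*19^1 = -414960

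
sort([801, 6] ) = [ 6, 801 ]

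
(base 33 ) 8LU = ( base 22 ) JAJ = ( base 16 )24db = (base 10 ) 9435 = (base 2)10010011011011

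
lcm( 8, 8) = 8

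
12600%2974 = 704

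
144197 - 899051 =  - 754854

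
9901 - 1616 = 8285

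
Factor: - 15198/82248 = - 17/92  =  - 2^( - 2)*17^1* 23^(-1) 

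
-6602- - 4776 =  - 1826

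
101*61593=6220893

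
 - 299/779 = -1+ 480/779 = - 0.38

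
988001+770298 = 1758299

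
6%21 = 6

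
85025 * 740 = 62918500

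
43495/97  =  43495/97 = 448.40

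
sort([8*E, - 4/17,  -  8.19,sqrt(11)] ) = [ - 8.19, - 4/17,sqrt(11),8*E ]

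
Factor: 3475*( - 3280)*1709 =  -19479182000 = - 2^4*5^3*41^1*139^1*1709^1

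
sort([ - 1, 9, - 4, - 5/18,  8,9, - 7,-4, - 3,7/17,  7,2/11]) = [-7,  -  4,-4, - 3,  -  1,  -  5/18,2/11 , 7/17 , 7 , 8, 9, 9 ]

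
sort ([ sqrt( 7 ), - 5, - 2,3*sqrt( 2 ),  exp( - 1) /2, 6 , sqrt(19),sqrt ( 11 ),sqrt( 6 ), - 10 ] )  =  [ - 10, - 5,- 2,exp( - 1)/2, sqrt( 6 ), sqrt(7 ),sqrt (11 ), 3 * sqrt( 2 ), sqrt( 19) , 6]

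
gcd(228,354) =6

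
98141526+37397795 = 135539321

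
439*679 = 298081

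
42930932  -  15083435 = 27847497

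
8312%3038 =2236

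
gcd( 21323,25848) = 1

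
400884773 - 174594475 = 226290298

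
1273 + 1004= 2277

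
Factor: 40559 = 40559^1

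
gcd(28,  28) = 28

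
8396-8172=224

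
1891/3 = 630 + 1/3 = 630.33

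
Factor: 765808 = 2^4 *23^1*2081^1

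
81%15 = 6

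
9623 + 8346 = 17969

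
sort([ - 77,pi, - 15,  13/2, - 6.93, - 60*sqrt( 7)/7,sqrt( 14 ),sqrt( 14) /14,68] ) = [-77, - 60*sqrt (7)/7, - 15,-6.93,sqrt( 14) /14 , pi, sqrt (14), 13/2, 68] 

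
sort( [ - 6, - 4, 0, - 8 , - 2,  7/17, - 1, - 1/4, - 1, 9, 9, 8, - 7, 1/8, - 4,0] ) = [ - 8, - 7, -6, - 4, - 4, - 2, - 1, - 1, - 1/4, 0 , 0,1/8,7/17,8, 9,9 ] 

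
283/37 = 283/37 = 7.65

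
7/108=7/108 = 0.06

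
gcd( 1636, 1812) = 4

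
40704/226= 180+12/113= 180.11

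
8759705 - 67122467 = -58362762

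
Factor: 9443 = 7^1*19^1*71^1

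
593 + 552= 1145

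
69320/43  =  1612 + 4/43 = 1612.09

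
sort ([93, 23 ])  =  [23, 93 ]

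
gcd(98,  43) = 1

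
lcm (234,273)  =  1638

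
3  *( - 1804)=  -5412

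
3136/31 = 3136/31  =  101.16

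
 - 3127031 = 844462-3971493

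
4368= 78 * 56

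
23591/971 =23591/971 = 24.30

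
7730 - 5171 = 2559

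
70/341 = 70/341 = 0.21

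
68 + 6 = 74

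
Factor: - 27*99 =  - 2673 = - 3^5 * 11^1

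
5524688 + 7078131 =12602819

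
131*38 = 4978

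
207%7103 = 207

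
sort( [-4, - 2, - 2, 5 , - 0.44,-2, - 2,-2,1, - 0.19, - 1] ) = [-4, - 2, -2,- 2,-2, - 2, - 1, - 0.44,-0.19  ,  1,5 ] 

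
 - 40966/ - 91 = 40966/91   =  450.18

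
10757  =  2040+8717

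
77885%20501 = 16382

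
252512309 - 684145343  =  -431633034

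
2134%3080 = 2134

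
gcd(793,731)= 1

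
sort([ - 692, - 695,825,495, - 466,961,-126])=[-695,-692, - 466,-126,495,825,961 ]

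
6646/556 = 3323/278 =11.95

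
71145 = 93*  765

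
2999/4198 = 2999/4198  =  0.71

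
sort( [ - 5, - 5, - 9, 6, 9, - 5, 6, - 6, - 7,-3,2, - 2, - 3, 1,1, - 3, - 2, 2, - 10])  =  [ - 10, - 9, - 7, - 6, - 5, - 5, - 5, - 3, - 3, - 3, - 2, - 2, 1, 1, 2, 2,6, 6, 9] 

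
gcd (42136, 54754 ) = 2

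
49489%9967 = 9621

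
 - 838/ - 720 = 419/360 = 1.16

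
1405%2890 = 1405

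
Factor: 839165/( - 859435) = -17^( - 1 )*157^1 * 1069^1 * 10111^( - 1) = - 167833/171887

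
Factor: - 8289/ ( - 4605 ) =9/5 = 3^2*5^( - 1 ) 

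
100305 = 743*135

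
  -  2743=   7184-9927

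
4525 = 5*905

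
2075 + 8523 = 10598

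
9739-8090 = 1649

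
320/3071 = 320/3071 = 0.10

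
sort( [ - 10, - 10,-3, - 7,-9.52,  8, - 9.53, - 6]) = [ - 10, - 10,-9.53, - 9.52, - 7, - 6 , - 3, 8 ]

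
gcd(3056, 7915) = 1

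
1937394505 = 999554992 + 937839513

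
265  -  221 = 44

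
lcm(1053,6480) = 84240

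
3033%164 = 81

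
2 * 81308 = 162616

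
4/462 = 2/231  =  0.01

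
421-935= - 514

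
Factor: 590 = 2^1*5^1*59^1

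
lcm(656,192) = 7872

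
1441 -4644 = - 3203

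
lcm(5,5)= 5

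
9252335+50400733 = 59653068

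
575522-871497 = -295975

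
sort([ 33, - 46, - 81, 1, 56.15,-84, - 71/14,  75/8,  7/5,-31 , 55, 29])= [-84,-81, - 46,- 31 ,-71/14,1,7/5, 75/8,  29,33,  55, 56.15 ]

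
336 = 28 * 12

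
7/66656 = 7/66656 = 0.00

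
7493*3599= 26967307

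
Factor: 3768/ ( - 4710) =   -  4/5 = - 2^2*5^ (- 1 )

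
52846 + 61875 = 114721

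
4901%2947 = 1954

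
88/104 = 11/13 = 0.85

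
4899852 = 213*23004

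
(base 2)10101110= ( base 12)126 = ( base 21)86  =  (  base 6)450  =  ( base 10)174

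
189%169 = 20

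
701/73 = 9+ 44/73 = 9.60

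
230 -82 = 148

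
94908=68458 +26450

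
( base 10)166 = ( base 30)5g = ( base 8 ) 246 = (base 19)8E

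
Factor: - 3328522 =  - 2^1*1664261^1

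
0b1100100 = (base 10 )100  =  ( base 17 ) 5F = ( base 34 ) 2w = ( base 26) 3M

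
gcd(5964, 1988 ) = 1988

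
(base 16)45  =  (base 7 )126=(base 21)36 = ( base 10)69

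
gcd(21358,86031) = 1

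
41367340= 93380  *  443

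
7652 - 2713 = 4939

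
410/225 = 1 + 37/45= 1.82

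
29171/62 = 470 + 1/2 = 470.50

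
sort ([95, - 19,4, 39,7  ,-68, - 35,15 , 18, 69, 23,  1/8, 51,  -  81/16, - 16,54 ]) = [- 68, - 35,-19, - 16, - 81/16, 1/8 , 4, 7,  15,18, 23,39,  51, 54, 69 , 95 ] 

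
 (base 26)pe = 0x298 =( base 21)1ad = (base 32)KO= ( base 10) 664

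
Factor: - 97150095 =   -  3^2*5^1*7^2* 44059^1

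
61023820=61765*988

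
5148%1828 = 1492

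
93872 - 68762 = 25110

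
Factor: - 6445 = - 5^1*1289^1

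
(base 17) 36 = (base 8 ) 71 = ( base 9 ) 63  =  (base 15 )3C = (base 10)57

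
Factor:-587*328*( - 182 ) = 2^4*7^1*13^1 * 41^1*587^1= 35041552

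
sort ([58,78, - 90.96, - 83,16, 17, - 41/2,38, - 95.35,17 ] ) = [ - 95.35, - 90.96, - 83, - 41/2,16,17 , 17, 38, 58, 78 ] 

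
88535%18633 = 14003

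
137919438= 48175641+89743797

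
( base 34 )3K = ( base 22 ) 5C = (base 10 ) 122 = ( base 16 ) 7A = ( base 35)3h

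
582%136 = 38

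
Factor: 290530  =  2^1 * 5^1*17^1* 1709^1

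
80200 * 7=561400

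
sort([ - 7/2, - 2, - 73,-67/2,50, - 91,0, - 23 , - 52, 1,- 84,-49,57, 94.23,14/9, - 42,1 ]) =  [ - 91, - 84,-73, - 52,-49 ,- 42 ,  -  67/2,- 23, - 7/2, - 2, 0,1,1, 14/9, 50 , 57,94.23 ] 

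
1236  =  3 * 412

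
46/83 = 46/83 = 0.55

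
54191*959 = 51969169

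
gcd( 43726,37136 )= 2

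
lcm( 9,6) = 18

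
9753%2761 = 1470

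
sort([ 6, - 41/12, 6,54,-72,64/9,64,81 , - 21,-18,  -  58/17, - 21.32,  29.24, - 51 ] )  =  [ -72,-51, - 21.32, - 21,-18, - 41/12, - 58/17,6,6,  64/9,29.24,54, 64,81 ]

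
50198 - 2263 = 47935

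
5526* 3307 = 18274482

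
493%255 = 238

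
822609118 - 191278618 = 631330500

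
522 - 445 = 77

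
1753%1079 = 674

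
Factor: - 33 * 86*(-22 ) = 62436 = 2^2*3^1*11^2*43^1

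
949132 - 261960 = 687172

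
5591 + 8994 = 14585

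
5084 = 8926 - 3842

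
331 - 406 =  - 75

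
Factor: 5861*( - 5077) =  - 5077^1*5861^1 = - 29756297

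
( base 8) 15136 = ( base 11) 5087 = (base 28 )8H2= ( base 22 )dki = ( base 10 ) 6750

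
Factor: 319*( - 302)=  - 2^1*11^1*29^1*151^1 = -96338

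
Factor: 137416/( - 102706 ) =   -  772/577 = - 2^2*193^1*577^( - 1) 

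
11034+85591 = 96625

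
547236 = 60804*9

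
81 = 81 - 0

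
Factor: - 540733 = -31^1*17443^1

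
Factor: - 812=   -  2^2*7^1*29^1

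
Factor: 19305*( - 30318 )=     -  2^1*3^4 *5^1*11^1* 13^1*31^1*163^1=- 585288990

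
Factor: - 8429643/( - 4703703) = 2809881/1567901  =  3^2 *312209^1*1567901^(-1)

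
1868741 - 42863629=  - 40994888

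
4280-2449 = 1831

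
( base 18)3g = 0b1000110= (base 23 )31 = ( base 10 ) 70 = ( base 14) 50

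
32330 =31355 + 975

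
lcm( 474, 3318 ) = 3318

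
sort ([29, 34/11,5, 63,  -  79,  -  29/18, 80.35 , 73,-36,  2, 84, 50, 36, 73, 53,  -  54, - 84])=[ - 84, - 79, -54,-36,  -  29/18, 2 , 34/11 , 5, 29, 36,50, 53,63,73, 73, 80.35, 84]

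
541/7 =541/7 =77.29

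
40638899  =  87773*463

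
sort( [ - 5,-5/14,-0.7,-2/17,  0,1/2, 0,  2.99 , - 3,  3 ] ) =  [ -5, - 3, - 0.7, - 5/14,- 2/17 , 0,  0,1/2,2.99,3 ]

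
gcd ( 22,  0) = 22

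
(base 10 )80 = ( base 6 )212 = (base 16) 50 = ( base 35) 2a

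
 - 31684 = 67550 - 99234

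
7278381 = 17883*407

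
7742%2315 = 797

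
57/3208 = 57/3208 = 0.02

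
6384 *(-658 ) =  - 4200672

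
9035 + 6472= 15507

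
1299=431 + 868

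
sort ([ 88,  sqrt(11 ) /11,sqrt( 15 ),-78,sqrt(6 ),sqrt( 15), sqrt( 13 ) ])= [ - 78, sqrt( 11 )/11, sqrt( 6 ) , sqrt(13 ) , sqrt( 15 ), sqrt( 15 ),88]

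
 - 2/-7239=2/7239 = 0.00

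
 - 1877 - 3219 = -5096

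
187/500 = 187/500 = 0.37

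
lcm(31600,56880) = 284400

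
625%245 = 135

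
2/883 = 2/883=0.00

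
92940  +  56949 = 149889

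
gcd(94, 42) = 2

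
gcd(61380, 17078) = 2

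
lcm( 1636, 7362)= 14724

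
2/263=2/263 = 0.01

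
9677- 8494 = 1183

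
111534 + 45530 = 157064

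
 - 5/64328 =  - 1+64323/64328 = - 0.00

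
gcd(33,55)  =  11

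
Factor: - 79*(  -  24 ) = 1896 = 2^3*3^1*79^1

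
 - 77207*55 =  - 4246385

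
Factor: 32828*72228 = 2^4  *  3^1 * 13^1*29^1*283^1 *463^1  =  2371100784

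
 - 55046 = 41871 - 96917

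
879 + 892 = 1771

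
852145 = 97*8785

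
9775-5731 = 4044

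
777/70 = 111/10  =  11.10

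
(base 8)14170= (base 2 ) 1100001111000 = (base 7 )24156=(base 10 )6264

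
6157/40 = 153+37/40= 153.93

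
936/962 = 36/37 =0.97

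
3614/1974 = 1 + 820/987 = 1.83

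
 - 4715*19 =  - 89585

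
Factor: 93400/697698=2^2 * 3^ (  -  2 )*5^2*83^( - 1 ) =100/747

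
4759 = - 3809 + 8568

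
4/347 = 4/347  =  0.01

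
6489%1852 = 933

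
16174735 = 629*25715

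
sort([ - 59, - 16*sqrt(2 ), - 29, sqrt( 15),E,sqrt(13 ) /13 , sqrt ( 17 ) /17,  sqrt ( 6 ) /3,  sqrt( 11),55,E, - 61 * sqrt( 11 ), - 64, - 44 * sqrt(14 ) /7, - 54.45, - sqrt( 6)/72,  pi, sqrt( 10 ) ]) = [  -  61 * sqrt( 11), - 64, - 59, - 54.45 , - 29,  -  44*sqrt( 14)/7, - 16 * sqrt( 2), - sqrt(6 ) /72 , sqrt( 17 ) /17,sqrt( 13 ) /13,sqrt( 6)/3,E,E, pi,sqrt(10 ),sqrt( 11 ),sqrt( 15) , 55 ]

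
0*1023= 0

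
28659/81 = 9553/27 = 353.81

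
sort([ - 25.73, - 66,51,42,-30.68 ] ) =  [ - 66, - 30.68, - 25.73, 42 , 51 ]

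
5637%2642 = 353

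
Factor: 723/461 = 3^1*241^1*461^ ( - 1 )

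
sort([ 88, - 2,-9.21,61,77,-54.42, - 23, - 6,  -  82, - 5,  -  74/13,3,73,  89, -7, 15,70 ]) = [  -  82, - 54.42,-23, - 9.21, - 7,-6, - 74/13, - 5,-2, 3, 15, 61 , 70,73,77,  88, 89]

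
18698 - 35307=-16609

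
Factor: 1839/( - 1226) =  - 2^(  -  1 )*3^1 = - 3/2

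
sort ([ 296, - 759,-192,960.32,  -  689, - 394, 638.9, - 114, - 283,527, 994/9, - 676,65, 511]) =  [ - 759, - 689, - 676, - 394, - 283,- 192,-114,65, 994/9,296,511, 527,638.9,960.32]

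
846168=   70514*12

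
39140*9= 352260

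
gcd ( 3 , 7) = 1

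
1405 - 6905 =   -  5500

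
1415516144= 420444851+995071293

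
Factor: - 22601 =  - 97^1*233^1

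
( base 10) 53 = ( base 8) 65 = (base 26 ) 21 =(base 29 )1o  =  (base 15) 38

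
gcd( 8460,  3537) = 9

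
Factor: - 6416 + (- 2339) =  - 8755 = - 5^1 *17^1*103^1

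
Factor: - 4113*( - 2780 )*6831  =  78106610340=2^2 * 3^5*5^1* 11^1*23^1*139^1*457^1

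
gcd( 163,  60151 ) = 1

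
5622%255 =12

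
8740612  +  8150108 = 16890720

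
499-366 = 133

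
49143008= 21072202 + 28070806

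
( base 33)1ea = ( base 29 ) 1OO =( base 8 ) 3031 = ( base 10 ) 1561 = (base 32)1gp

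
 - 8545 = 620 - 9165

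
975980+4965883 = 5941863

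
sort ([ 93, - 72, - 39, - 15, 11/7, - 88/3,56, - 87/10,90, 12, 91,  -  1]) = [ - 72,  -  39, - 88/3, - 15, - 87/10,-1, 11/7,12 , 56, 90,91, 93]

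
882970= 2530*349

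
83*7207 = 598181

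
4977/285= 17+44/95 = 17.46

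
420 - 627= - 207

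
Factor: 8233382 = 2^1*43^1*95737^1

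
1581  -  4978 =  - 3397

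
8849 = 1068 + 7781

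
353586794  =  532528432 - 178941638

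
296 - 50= 246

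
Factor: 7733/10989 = 3^( - 3) * 19^1 =19/27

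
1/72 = 1/72 =0.01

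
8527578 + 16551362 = 25078940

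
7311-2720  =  4591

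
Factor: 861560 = 2^3*5^1*7^1 *17^1*181^1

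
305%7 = 4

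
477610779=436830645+40780134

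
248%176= 72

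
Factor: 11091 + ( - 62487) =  - 51396 = - 2^2 * 3^1 * 4283^1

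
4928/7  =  704 =704.00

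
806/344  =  403/172  =  2.34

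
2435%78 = 17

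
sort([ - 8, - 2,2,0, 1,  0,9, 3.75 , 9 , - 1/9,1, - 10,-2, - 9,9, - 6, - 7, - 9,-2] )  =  [  -  10, - 9, - 9, - 8, - 7, - 6, - 2, - 2, - 2, - 1/9, 0 , 0, 1  ,  1,2,  3.75, 9, 9,9 ]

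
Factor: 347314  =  2^1 * 11^1*15787^1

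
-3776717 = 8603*( - 439)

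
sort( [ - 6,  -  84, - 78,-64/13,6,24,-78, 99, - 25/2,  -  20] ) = [ - 84, - 78, -78 ,- 20, - 25/2, - 6, - 64/13,6 , 24,99] 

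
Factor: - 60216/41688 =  - 13/9 = - 3^( - 2)*13^1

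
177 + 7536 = 7713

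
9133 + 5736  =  14869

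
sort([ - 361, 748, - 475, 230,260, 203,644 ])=[ - 475, - 361, 203, 230,260, 644,748]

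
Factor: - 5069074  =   - 2^1*37^1*68501^1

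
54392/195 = 4184/15 = 278.93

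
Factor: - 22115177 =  - 7^1 * 157^1*20123^1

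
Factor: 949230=2^1*3^2*5^1*53^1 * 199^1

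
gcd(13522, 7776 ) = 2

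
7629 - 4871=2758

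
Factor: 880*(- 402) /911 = -353760/911= -2^5*3^1*5^1*11^1*67^1*911^( - 1 )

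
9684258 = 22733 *426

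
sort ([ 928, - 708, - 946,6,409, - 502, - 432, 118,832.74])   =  [ - 946,-708,- 502, - 432,6, 118, 409, 832.74, 928]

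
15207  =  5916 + 9291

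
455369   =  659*691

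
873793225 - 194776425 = 679016800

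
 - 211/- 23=9 + 4/23 = 9.17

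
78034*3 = 234102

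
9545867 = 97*98411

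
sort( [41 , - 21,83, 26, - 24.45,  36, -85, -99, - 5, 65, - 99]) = [ - 99, - 99,-85, - 24.45,- 21, - 5, 26, 36, 41,65, 83]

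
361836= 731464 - 369628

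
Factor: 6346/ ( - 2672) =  - 19/8=- 2^ ( -3)*19^1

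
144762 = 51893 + 92869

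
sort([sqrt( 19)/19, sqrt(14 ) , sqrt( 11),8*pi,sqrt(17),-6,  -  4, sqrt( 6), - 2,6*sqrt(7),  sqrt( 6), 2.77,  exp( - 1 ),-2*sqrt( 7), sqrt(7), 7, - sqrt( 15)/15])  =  [  -  6, - 2 * sqrt( 7), - 4,- 2, - sqrt(15)/15 , sqrt(19)/19,exp( - 1) , sqrt(6),sqrt(6), sqrt(7), 2.77, sqrt(11 ),sqrt(14 ), sqrt (17), 7,6*sqrt(7 ),8*pi]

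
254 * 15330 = 3893820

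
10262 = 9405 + 857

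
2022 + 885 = 2907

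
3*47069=141207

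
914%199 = 118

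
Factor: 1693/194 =2^( - 1) * 97^( - 1)*1693^1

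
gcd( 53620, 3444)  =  28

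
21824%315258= 21824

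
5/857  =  5/857 = 0.01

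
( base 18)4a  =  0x52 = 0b1010010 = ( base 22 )3g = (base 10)82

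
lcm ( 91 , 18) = 1638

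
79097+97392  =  176489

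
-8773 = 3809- 12582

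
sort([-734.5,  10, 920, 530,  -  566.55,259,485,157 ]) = [-734.5,- 566.55, 10, 157, 259 , 485,530, 920 ] 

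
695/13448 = 695/13448 =0.05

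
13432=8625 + 4807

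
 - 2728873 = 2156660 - 4885533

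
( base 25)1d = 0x26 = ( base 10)38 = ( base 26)1C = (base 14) 2A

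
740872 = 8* 92609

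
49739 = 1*49739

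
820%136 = 4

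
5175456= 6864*754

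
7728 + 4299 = 12027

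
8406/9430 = 4203/4715  =  0.89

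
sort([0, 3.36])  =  [ 0,3.36 ]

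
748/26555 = 748/26555=0.03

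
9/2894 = 9/2894 = 0.00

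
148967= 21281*7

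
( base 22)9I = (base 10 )216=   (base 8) 330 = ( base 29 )7D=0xd8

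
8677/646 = 8677/646 = 13.43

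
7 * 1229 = 8603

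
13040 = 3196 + 9844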